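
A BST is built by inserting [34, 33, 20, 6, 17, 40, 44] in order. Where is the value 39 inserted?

Starting tree (level order): [34, 33, 40, 20, None, None, 44, 6, None, None, None, None, 17]
Insertion path: 34 -> 40
Result: insert 39 as left child of 40
Final tree (level order): [34, 33, 40, 20, None, 39, 44, 6, None, None, None, None, None, None, 17]


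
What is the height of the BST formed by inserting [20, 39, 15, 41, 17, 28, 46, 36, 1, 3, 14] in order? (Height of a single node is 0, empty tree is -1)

Insertion order: [20, 39, 15, 41, 17, 28, 46, 36, 1, 3, 14]
Tree (level-order array): [20, 15, 39, 1, 17, 28, 41, None, 3, None, None, None, 36, None, 46, None, 14]
Compute height bottom-up (empty subtree = -1):
  height(14) = 1 + max(-1, -1) = 0
  height(3) = 1 + max(-1, 0) = 1
  height(1) = 1 + max(-1, 1) = 2
  height(17) = 1 + max(-1, -1) = 0
  height(15) = 1 + max(2, 0) = 3
  height(36) = 1 + max(-1, -1) = 0
  height(28) = 1 + max(-1, 0) = 1
  height(46) = 1 + max(-1, -1) = 0
  height(41) = 1 + max(-1, 0) = 1
  height(39) = 1 + max(1, 1) = 2
  height(20) = 1 + max(3, 2) = 4
Height = 4


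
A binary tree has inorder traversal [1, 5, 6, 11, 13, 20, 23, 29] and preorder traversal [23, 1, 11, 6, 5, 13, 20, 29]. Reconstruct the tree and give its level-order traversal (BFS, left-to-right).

Inorder:  [1, 5, 6, 11, 13, 20, 23, 29]
Preorder: [23, 1, 11, 6, 5, 13, 20, 29]
Algorithm: preorder visits root first, so consume preorder in order;
for each root, split the current inorder slice at that value into
left-subtree inorder and right-subtree inorder, then recurse.
Recursive splits:
  root=23; inorder splits into left=[1, 5, 6, 11, 13, 20], right=[29]
  root=1; inorder splits into left=[], right=[5, 6, 11, 13, 20]
  root=11; inorder splits into left=[5, 6], right=[13, 20]
  root=6; inorder splits into left=[5], right=[]
  root=5; inorder splits into left=[], right=[]
  root=13; inorder splits into left=[], right=[20]
  root=20; inorder splits into left=[], right=[]
  root=29; inorder splits into left=[], right=[]
Reconstructed level-order: [23, 1, 29, 11, 6, 13, 5, 20]


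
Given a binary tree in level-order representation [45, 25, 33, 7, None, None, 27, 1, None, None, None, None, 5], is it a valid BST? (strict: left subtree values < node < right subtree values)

Level-order array: [45, 25, 33, 7, None, None, 27, 1, None, None, None, None, 5]
Validate using subtree bounds (lo, hi): at each node, require lo < value < hi,
then recurse left with hi=value and right with lo=value.
Preorder trace (stopping at first violation):
  at node 45 with bounds (-inf, +inf): OK
  at node 25 with bounds (-inf, 45): OK
  at node 7 with bounds (-inf, 25): OK
  at node 1 with bounds (-inf, 7): OK
  at node 5 with bounds (1, 7): OK
  at node 33 with bounds (45, +inf): VIOLATION
Node 33 violates its bound: not (45 < 33 < +inf).
Result: Not a valid BST


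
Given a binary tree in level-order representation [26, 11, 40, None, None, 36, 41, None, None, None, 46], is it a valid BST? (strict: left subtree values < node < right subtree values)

Level-order array: [26, 11, 40, None, None, 36, 41, None, None, None, 46]
Validate using subtree bounds (lo, hi): at each node, require lo < value < hi,
then recurse left with hi=value and right with lo=value.
Preorder trace (stopping at first violation):
  at node 26 with bounds (-inf, +inf): OK
  at node 11 with bounds (-inf, 26): OK
  at node 40 with bounds (26, +inf): OK
  at node 36 with bounds (26, 40): OK
  at node 41 with bounds (40, +inf): OK
  at node 46 with bounds (41, +inf): OK
No violation found at any node.
Result: Valid BST


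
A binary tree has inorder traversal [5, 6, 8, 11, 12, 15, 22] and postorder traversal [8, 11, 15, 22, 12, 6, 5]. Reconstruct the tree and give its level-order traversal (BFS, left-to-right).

Inorder:   [5, 6, 8, 11, 12, 15, 22]
Postorder: [8, 11, 15, 22, 12, 6, 5]
Algorithm: postorder visits root last, so walk postorder right-to-left;
each value is the root of the current inorder slice — split it at that
value, recurse on the right subtree first, then the left.
Recursive splits:
  root=5; inorder splits into left=[], right=[6, 8, 11, 12, 15, 22]
  root=6; inorder splits into left=[], right=[8, 11, 12, 15, 22]
  root=12; inorder splits into left=[8, 11], right=[15, 22]
  root=22; inorder splits into left=[15], right=[]
  root=15; inorder splits into left=[], right=[]
  root=11; inorder splits into left=[8], right=[]
  root=8; inorder splits into left=[], right=[]
Reconstructed level-order: [5, 6, 12, 11, 22, 8, 15]


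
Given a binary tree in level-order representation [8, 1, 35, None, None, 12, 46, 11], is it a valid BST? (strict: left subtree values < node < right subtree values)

Level-order array: [8, 1, 35, None, None, 12, 46, 11]
Validate using subtree bounds (lo, hi): at each node, require lo < value < hi,
then recurse left with hi=value and right with lo=value.
Preorder trace (stopping at first violation):
  at node 8 with bounds (-inf, +inf): OK
  at node 1 with bounds (-inf, 8): OK
  at node 35 with bounds (8, +inf): OK
  at node 12 with bounds (8, 35): OK
  at node 11 with bounds (8, 12): OK
  at node 46 with bounds (35, +inf): OK
No violation found at any node.
Result: Valid BST


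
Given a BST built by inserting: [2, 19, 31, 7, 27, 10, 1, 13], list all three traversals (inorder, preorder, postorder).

Tree insertion order: [2, 19, 31, 7, 27, 10, 1, 13]
Tree (level-order array): [2, 1, 19, None, None, 7, 31, None, 10, 27, None, None, 13]
Inorder (L, root, R): [1, 2, 7, 10, 13, 19, 27, 31]
Preorder (root, L, R): [2, 1, 19, 7, 10, 13, 31, 27]
Postorder (L, R, root): [1, 13, 10, 7, 27, 31, 19, 2]


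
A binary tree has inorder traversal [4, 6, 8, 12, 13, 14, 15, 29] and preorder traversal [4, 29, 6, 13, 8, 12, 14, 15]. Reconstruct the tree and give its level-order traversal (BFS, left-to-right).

Inorder:  [4, 6, 8, 12, 13, 14, 15, 29]
Preorder: [4, 29, 6, 13, 8, 12, 14, 15]
Algorithm: preorder visits root first, so consume preorder in order;
for each root, split the current inorder slice at that value into
left-subtree inorder and right-subtree inorder, then recurse.
Recursive splits:
  root=4; inorder splits into left=[], right=[6, 8, 12, 13, 14, 15, 29]
  root=29; inorder splits into left=[6, 8, 12, 13, 14, 15], right=[]
  root=6; inorder splits into left=[], right=[8, 12, 13, 14, 15]
  root=13; inorder splits into left=[8, 12], right=[14, 15]
  root=8; inorder splits into left=[], right=[12]
  root=12; inorder splits into left=[], right=[]
  root=14; inorder splits into left=[], right=[15]
  root=15; inorder splits into left=[], right=[]
Reconstructed level-order: [4, 29, 6, 13, 8, 14, 12, 15]


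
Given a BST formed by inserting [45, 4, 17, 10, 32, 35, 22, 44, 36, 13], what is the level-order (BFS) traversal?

Tree insertion order: [45, 4, 17, 10, 32, 35, 22, 44, 36, 13]
Tree (level-order array): [45, 4, None, None, 17, 10, 32, None, 13, 22, 35, None, None, None, None, None, 44, 36]
BFS from the root, enqueuing left then right child of each popped node:
  queue [45] -> pop 45, enqueue [4], visited so far: [45]
  queue [4] -> pop 4, enqueue [17], visited so far: [45, 4]
  queue [17] -> pop 17, enqueue [10, 32], visited so far: [45, 4, 17]
  queue [10, 32] -> pop 10, enqueue [13], visited so far: [45, 4, 17, 10]
  queue [32, 13] -> pop 32, enqueue [22, 35], visited so far: [45, 4, 17, 10, 32]
  queue [13, 22, 35] -> pop 13, enqueue [none], visited so far: [45, 4, 17, 10, 32, 13]
  queue [22, 35] -> pop 22, enqueue [none], visited so far: [45, 4, 17, 10, 32, 13, 22]
  queue [35] -> pop 35, enqueue [44], visited so far: [45, 4, 17, 10, 32, 13, 22, 35]
  queue [44] -> pop 44, enqueue [36], visited so far: [45, 4, 17, 10, 32, 13, 22, 35, 44]
  queue [36] -> pop 36, enqueue [none], visited so far: [45, 4, 17, 10, 32, 13, 22, 35, 44, 36]
Result: [45, 4, 17, 10, 32, 13, 22, 35, 44, 36]


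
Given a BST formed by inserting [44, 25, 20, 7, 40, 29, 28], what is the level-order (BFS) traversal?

Tree insertion order: [44, 25, 20, 7, 40, 29, 28]
Tree (level-order array): [44, 25, None, 20, 40, 7, None, 29, None, None, None, 28]
BFS from the root, enqueuing left then right child of each popped node:
  queue [44] -> pop 44, enqueue [25], visited so far: [44]
  queue [25] -> pop 25, enqueue [20, 40], visited so far: [44, 25]
  queue [20, 40] -> pop 20, enqueue [7], visited so far: [44, 25, 20]
  queue [40, 7] -> pop 40, enqueue [29], visited so far: [44, 25, 20, 40]
  queue [7, 29] -> pop 7, enqueue [none], visited so far: [44, 25, 20, 40, 7]
  queue [29] -> pop 29, enqueue [28], visited so far: [44, 25, 20, 40, 7, 29]
  queue [28] -> pop 28, enqueue [none], visited so far: [44, 25, 20, 40, 7, 29, 28]
Result: [44, 25, 20, 40, 7, 29, 28]


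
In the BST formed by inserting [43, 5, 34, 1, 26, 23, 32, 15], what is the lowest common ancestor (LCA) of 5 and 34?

Tree insertion order: [43, 5, 34, 1, 26, 23, 32, 15]
Tree (level-order array): [43, 5, None, 1, 34, None, None, 26, None, 23, 32, 15]
In a BST, the LCA of p=5, q=34 is the first node v on the
root-to-leaf path with p <= v <= q (go left if both < v, right if both > v).
Walk from root:
  at 43: both 5 and 34 < 43, go left
  at 5: 5 <= 5 <= 34, this is the LCA
LCA = 5


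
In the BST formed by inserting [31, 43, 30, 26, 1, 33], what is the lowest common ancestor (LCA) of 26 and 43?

Tree insertion order: [31, 43, 30, 26, 1, 33]
Tree (level-order array): [31, 30, 43, 26, None, 33, None, 1]
In a BST, the LCA of p=26, q=43 is the first node v on the
root-to-leaf path with p <= v <= q (go left if both < v, right if both > v).
Walk from root:
  at 31: 26 <= 31 <= 43, this is the LCA
LCA = 31


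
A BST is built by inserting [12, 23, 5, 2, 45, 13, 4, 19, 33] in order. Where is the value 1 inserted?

Starting tree (level order): [12, 5, 23, 2, None, 13, 45, None, 4, None, 19, 33]
Insertion path: 12 -> 5 -> 2
Result: insert 1 as left child of 2
Final tree (level order): [12, 5, 23, 2, None, 13, 45, 1, 4, None, 19, 33]


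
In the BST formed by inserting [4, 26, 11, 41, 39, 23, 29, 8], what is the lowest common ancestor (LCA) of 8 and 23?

Tree insertion order: [4, 26, 11, 41, 39, 23, 29, 8]
Tree (level-order array): [4, None, 26, 11, 41, 8, 23, 39, None, None, None, None, None, 29]
In a BST, the LCA of p=8, q=23 is the first node v on the
root-to-leaf path with p <= v <= q (go left if both < v, right if both > v).
Walk from root:
  at 4: both 8 and 23 > 4, go right
  at 26: both 8 and 23 < 26, go left
  at 11: 8 <= 11 <= 23, this is the LCA
LCA = 11


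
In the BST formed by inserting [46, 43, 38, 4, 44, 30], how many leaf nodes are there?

Tree built from: [46, 43, 38, 4, 44, 30]
Tree (level-order array): [46, 43, None, 38, 44, 4, None, None, None, None, 30]
Rule: A leaf has 0 children.
Per-node child counts:
  node 46: 1 child(ren)
  node 43: 2 child(ren)
  node 38: 1 child(ren)
  node 4: 1 child(ren)
  node 30: 0 child(ren)
  node 44: 0 child(ren)
Matching nodes: [30, 44]
Count of leaf nodes: 2


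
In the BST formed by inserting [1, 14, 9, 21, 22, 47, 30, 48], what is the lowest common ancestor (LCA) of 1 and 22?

Tree insertion order: [1, 14, 9, 21, 22, 47, 30, 48]
Tree (level-order array): [1, None, 14, 9, 21, None, None, None, 22, None, 47, 30, 48]
In a BST, the LCA of p=1, q=22 is the first node v on the
root-to-leaf path with p <= v <= q (go left if both < v, right if both > v).
Walk from root:
  at 1: 1 <= 1 <= 22, this is the LCA
LCA = 1


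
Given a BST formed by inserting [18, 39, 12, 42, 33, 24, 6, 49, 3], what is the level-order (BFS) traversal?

Tree insertion order: [18, 39, 12, 42, 33, 24, 6, 49, 3]
Tree (level-order array): [18, 12, 39, 6, None, 33, 42, 3, None, 24, None, None, 49]
BFS from the root, enqueuing left then right child of each popped node:
  queue [18] -> pop 18, enqueue [12, 39], visited so far: [18]
  queue [12, 39] -> pop 12, enqueue [6], visited so far: [18, 12]
  queue [39, 6] -> pop 39, enqueue [33, 42], visited so far: [18, 12, 39]
  queue [6, 33, 42] -> pop 6, enqueue [3], visited so far: [18, 12, 39, 6]
  queue [33, 42, 3] -> pop 33, enqueue [24], visited so far: [18, 12, 39, 6, 33]
  queue [42, 3, 24] -> pop 42, enqueue [49], visited so far: [18, 12, 39, 6, 33, 42]
  queue [3, 24, 49] -> pop 3, enqueue [none], visited so far: [18, 12, 39, 6, 33, 42, 3]
  queue [24, 49] -> pop 24, enqueue [none], visited so far: [18, 12, 39, 6, 33, 42, 3, 24]
  queue [49] -> pop 49, enqueue [none], visited so far: [18, 12, 39, 6, 33, 42, 3, 24, 49]
Result: [18, 12, 39, 6, 33, 42, 3, 24, 49]


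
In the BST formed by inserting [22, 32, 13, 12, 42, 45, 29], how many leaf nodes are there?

Tree built from: [22, 32, 13, 12, 42, 45, 29]
Tree (level-order array): [22, 13, 32, 12, None, 29, 42, None, None, None, None, None, 45]
Rule: A leaf has 0 children.
Per-node child counts:
  node 22: 2 child(ren)
  node 13: 1 child(ren)
  node 12: 0 child(ren)
  node 32: 2 child(ren)
  node 29: 0 child(ren)
  node 42: 1 child(ren)
  node 45: 0 child(ren)
Matching nodes: [12, 29, 45]
Count of leaf nodes: 3


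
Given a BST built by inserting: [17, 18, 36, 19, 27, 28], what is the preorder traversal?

Tree insertion order: [17, 18, 36, 19, 27, 28]
Tree (level-order array): [17, None, 18, None, 36, 19, None, None, 27, None, 28]
Preorder traversal: [17, 18, 36, 19, 27, 28]


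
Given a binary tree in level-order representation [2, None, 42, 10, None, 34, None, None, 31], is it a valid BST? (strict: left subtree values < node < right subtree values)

Level-order array: [2, None, 42, 10, None, 34, None, None, 31]
Validate using subtree bounds (lo, hi): at each node, require lo < value < hi,
then recurse left with hi=value and right with lo=value.
Preorder trace (stopping at first violation):
  at node 2 with bounds (-inf, +inf): OK
  at node 42 with bounds (2, +inf): OK
  at node 10 with bounds (2, 42): OK
  at node 34 with bounds (2, 10): VIOLATION
Node 34 violates its bound: not (2 < 34 < 10).
Result: Not a valid BST


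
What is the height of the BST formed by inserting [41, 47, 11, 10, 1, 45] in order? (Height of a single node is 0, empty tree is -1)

Insertion order: [41, 47, 11, 10, 1, 45]
Tree (level-order array): [41, 11, 47, 10, None, 45, None, 1]
Compute height bottom-up (empty subtree = -1):
  height(1) = 1 + max(-1, -1) = 0
  height(10) = 1 + max(0, -1) = 1
  height(11) = 1 + max(1, -1) = 2
  height(45) = 1 + max(-1, -1) = 0
  height(47) = 1 + max(0, -1) = 1
  height(41) = 1 + max(2, 1) = 3
Height = 3


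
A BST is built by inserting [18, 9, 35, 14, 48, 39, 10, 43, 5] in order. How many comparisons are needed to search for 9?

Search path for 9: 18 -> 9
Found: True
Comparisons: 2


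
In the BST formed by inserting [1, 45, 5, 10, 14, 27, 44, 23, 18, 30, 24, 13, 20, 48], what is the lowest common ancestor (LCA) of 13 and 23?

Tree insertion order: [1, 45, 5, 10, 14, 27, 44, 23, 18, 30, 24, 13, 20, 48]
Tree (level-order array): [1, None, 45, 5, 48, None, 10, None, None, None, 14, 13, 27, None, None, 23, 44, 18, 24, 30, None, None, 20]
In a BST, the LCA of p=13, q=23 is the first node v on the
root-to-leaf path with p <= v <= q (go left if both < v, right if both > v).
Walk from root:
  at 1: both 13 and 23 > 1, go right
  at 45: both 13 and 23 < 45, go left
  at 5: both 13 and 23 > 5, go right
  at 10: both 13 and 23 > 10, go right
  at 14: 13 <= 14 <= 23, this is the LCA
LCA = 14


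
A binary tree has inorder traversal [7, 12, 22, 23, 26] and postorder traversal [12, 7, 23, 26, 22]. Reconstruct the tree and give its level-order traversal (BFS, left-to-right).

Inorder:   [7, 12, 22, 23, 26]
Postorder: [12, 7, 23, 26, 22]
Algorithm: postorder visits root last, so walk postorder right-to-left;
each value is the root of the current inorder slice — split it at that
value, recurse on the right subtree first, then the left.
Recursive splits:
  root=22; inorder splits into left=[7, 12], right=[23, 26]
  root=26; inorder splits into left=[23], right=[]
  root=23; inorder splits into left=[], right=[]
  root=7; inorder splits into left=[], right=[12]
  root=12; inorder splits into left=[], right=[]
Reconstructed level-order: [22, 7, 26, 12, 23]


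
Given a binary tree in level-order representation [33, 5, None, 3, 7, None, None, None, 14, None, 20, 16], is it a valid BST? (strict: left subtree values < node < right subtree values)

Level-order array: [33, 5, None, 3, 7, None, None, None, 14, None, 20, 16]
Validate using subtree bounds (lo, hi): at each node, require lo < value < hi,
then recurse left with hi=value and right with lo=value.
Preorder trace (stopping at first violation):
  at node 33 with bounds (-inf, +inf): OK
  at node 5 with bounds (-inf, 33): OK
  at node 3 with bounds (-inf, 5): OK
  at node 7 with bounds (5, 33): OK
  at node 14 with bounds (7, 33): OK
  at node 20 with bounds (14, 33): OK
  at node 16 with bounds (14, 20): OK
No violation found at any node.
Result: Valid BST


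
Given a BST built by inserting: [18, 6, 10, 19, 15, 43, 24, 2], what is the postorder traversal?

Tree insertion order: [18, 6, 10, 19, 15, 43, 24, 2]
Tree (level-order array): [18, 6, 19, 2, 10, None, 43, None, None, None, 15, 24]
Postorder traversal: [2, 15, 10, 6, 24, 43, 19, 18]


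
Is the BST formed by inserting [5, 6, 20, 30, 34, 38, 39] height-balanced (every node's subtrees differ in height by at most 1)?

Tree (level-order array): [5, None, 6, None, 20, None, 30, None, 34, None, 38, None, 39]
Definition: a tree is height-balanced if, at every node, |h(left) - h(right)| <= 1 (empty subtree has height -1).
Bottom-up per-node check:
  node 39: h_left=-1, h_right=-1, diff=0 [OK], height=0
  node 38: h_left=-1, h_right=0, diff=1 [OK], height=1
  node 34: h_left=-1, h_right=1, diff=2 [FAIL (|-1-1|=2 > 1)], height=2
  node 30: h_left=-1, h_right=2, diff=3 [FAIL (|-1-2|=3 > 1)], height=3
  node 20: h_left=-1, h_right=3, diff=4 [FAIL (|-1-3|=4 > 1)], height=4
  node 6: h_left=-1, h_right=4, diff=5 [FAIL (|-1-4|=5 > 1)], height=5
  node 5: h_left=-1, h_right=5, diff=6 [FAIL (|-1-5|=6 > 1)], height=6
Node 34 violates the condition: |-1 - 1| = 2 > 1.
Result: Not balanced


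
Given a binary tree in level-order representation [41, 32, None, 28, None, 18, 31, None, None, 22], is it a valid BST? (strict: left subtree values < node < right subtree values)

Level-order array: [41, 32, None, 28, None, 18, 31, None, None, 22]
Validate using subtree bounds (lo, hi): at each node, require lo < value < hi,
then recurse left with hi=value and right with lo=value.
Preorder trace (stopping at first violation):
  at node 41 with bounds (-inf, +inf): OK
  at node 32 with bounds (-inf, 41): OK
  at node 28 with bounds (-inf, 32): OK
  at node 18 with bounds (-inf, 28): OK
  at node 31 with bounds (28, 32): OK
  at node 22 with bounds (28, 31): VIOLATION
Node 22 violates its bound: not (28 < 22 < 31).
Result: Not a valid BST


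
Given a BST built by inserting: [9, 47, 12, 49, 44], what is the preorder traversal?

Tree insertion order: [9, 47, 12, 49, 44]
Tree (level-order array): [9, None, 47, 12, 49, None, 44]
Preorder traversal: [9, 47, 12, 44, 49]


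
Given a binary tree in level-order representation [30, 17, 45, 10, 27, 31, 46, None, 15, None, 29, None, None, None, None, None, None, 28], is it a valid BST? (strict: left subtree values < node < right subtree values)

Level-order array: [30, 17, 45, 10, 27, 31, 46, None, 15, None, 29, None, None, None, None, None, None, 28]
Validate using subtree bounds (lo, hi): at each node, require lo < value < hi,
then recurse left with hi=value and right with lo=value.
Preorder trace (stopping at first violation):
  at node 30 with bounds (-inf, +inf): OK
  at node 17 with bounds (-inf, 30): OK
  at node 10 with bounds (-inf, 17): OK
  at node 15 with bounds (10, 17): OK
  at node 27 with bounds (17, 30): OK
  at node 29 with bounds (27, 30): OK
  at node 28 with bounds (27, 29): OK
  at node 45 with bounds (30, +inf): OK
  at node 31 with bounds (30, 45): OK
  at node 46 with bounds (45, +inf): OK
No violation found at any node.
Result: Valid BST


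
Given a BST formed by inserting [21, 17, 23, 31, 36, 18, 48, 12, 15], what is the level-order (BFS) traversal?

Tree insertion order: [21, 17, 23, 31, 36, 18, 48, 12, 15]
Tree (level-order array): [21, 17, 23, 12, 18, None, 31, None, 15, None, None, None, 36, None, None, None, 48]
BFS from the root, enqueuing left then right child of each popped node:
  queue [21] -> pop 21, enqueue [17, 23], visited so far: [21]
  queue [17, 23] -> pop 17, enqueue [12, 18], visited so far: [21, 17]
  queue [23, 12, 18] -> pop 23, enqueue [31], visited so far: [21, 17, 23]
  queue [12, 18, 31] -> pop 12, enqueue [15], visited so far: [21, 17, 23, 12]
  queue [18, 31, 15] -> pop 18, enqueue [none], visited so far: [21, 17, 23, 12, 18]
  queue [31, 15] -> pop 31, enqueue [36], visited so far: [21, 17, 23, 12, 18, 31]
  queue [15, 36] -> pop 15, enqueue [none], visited so far: [21, 17, 23, 12, 18, 31, 15]
  queue [36] -> pop 36, enqueue [48], visited so far: [21, 17, 23, 12, 18, 31, 15, 36]
  queue [48] -> pop 48, enqueue [none], visited so far: [21, 17, 23, 12, 18, 31, 15, 36, 48]
Result: [21, 17, 23, 12, 18, 31, 15, 36, 48]


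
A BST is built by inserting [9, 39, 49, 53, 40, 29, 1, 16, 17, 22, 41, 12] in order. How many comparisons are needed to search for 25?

Search path for 25: 9 -> 39 -> 29 -> 16 -> 17 -> 22
Found: False
Comparisons: 6


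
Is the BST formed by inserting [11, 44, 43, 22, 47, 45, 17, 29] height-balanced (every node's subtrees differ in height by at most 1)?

Tree (level-order array): [11, None, 44, 43, 47, 22, None, 45, None, 17, 29]
Definition: a tree is height-balanced if, at every node, |h(left) - h(right)| <= 1 (empty subtree has height -1).
Bottom-up per-node check:
  node 17: h_left=-1, h_right=-1, diff=0 [OK], height=0
  node 29: h_left=-1, h_right=-1, diff=0 [OK], height=0
  node 22: h_left=0, h_right=0, diff=0 [OK], height=1
  node 43: h_left=1, h_right=-1, diff=2 [FAIL (|1--1|=2 > 1)], height=2
  node 45: h_left=-1, h_right=-1, diff=0 [OK], height=0
  node 47: h_left=0, h_right=-1, diff=1 [OK], height=1
  node 44: h_left=2, h_right=1, diff=1 [OK], height=3
  node 11: h_left=-1, h_right=3, diff=4 [FAIL (|-1-3|=4 > 1)], height=4
Node 43 violates the condition: |1 - -1| = 2 > 1.
Result: Not balanced


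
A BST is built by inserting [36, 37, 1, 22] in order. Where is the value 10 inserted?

Starting tree (level order): [36, 1, 37, None, 22]
Insertion path: 36 -> 1 -> 22
Result: insert 10 as left child of 22
Final tree (level order): [36, 1, 37, None, 22, None, None, 10]


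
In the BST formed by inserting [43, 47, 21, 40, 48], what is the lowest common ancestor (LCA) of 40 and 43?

Tree insertion order: [43, 47, 21, 40, 48]
Tree (level-order array): [43, 21, 47, None, 40, None, 48]
In a BST, the LCA of p=40, q=43 is the first node v on the
root-to-leaf path with p <= v <= q (go left if both < v, right if both > v).
Walk from root:
  at 43: 40 <= 43 <= 43, this is the LCA
LCA = 43


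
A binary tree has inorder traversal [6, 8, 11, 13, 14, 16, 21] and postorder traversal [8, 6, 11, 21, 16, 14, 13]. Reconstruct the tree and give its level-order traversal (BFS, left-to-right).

Inorder:   [6, 8, 11, 13, 14, 16, 21]
Postorder: [8, 6, 11, 21, 16, 14, 13]
Algorithm: postorder visits root last, so walk postorder right-to-left;
each value is the root of the current inorder slice — split it at that
value, recurse on the right subtree first, then the left.
Recursive splits:
  root=13; inorder splits into left=[6, 8, 11], right=[14, 16, 21]
  root=14; inorder splits into left=[], right=[16, 21]
  root=16; inorder splits into left=[], right=[21]
  root=21; inorder splits into left=[], right=[]
  root=11; inorder splits into left=[6, 8], right=[]
  root=6; inorder splits into left=[], right=[8]
  root=8; inorder splits into left=[], right=[]
Reconstructed level-order: [13, 11, 14, 6, 16, 8, 21]


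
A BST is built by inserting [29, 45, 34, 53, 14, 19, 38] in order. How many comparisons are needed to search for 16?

Search path for 16: 29 -> 14 -> 19
Found: False
Comparisons: 3


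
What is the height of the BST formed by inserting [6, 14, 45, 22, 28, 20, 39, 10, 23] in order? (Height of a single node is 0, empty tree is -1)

Insertion order: [6, 14, 45, 22, 28, 20, 39, 10, 23]
Tree (level-order array): [6, None, 14, 10, 45, None, None, 22, None, 20, 28, None, None, 23, 39]
Compute height bottom-up (empty subtree = -1):
  height(10) = 1 + max(-1, -1) = 0
  height(20) = 1 + max(-1, -1) = 0
  height(23) = 1 + max(-1, -1) = 0
  height(39) = 1 + max(-1, -1) = 0
  height(28) = 1 + max(0, 0) = 1
  height(22) = 1 + max(0, 1) = 2
  height(45) = 1 + max(2, -1) = 3
  height(14) = 1 + max(0, 3) = 4
  height(6) = 1 + max(-1, 4) = 5
Height = 5


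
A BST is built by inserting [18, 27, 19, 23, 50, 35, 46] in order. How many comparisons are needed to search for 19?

Search path for 19: 18 -> 27 -> 19
Found: True
Comparisons: 3


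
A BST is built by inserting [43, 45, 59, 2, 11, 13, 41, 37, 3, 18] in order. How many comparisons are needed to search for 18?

Search path for 18: 43 -> 2 -> 11 -> 13 -> 41 -> 37 -> 18
Found: True
Comparisons: 7


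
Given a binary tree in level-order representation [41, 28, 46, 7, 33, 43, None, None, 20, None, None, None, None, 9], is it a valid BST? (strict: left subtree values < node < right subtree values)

Level-order array: [41, 28, 46, 7, 33, 43, None, None, 20, None, None, None, None, 9]
Validate using subtree bounds (lo, hi): at each node, require lo < value < hi,
then recurse left with hi=value and right with lo=value.
Preorder trace (stopping at first violation):
  at node 41 with bounds (-inf, +inf): OK
  at node 28 with bounds (-inf, 41): OK
  at node 7 with bounds (-inf, 28): OK
  at node 20 with bounds (7, 28): OK
  at node 9 with bounds (7, 20): OK
  at node 33 with bounds (28, 41): OK
  at node 46 with bounds (41, +inf): OK
  at node 43 with bounds (41, 46): OK
No violation found at any node.
Result: Valid BST


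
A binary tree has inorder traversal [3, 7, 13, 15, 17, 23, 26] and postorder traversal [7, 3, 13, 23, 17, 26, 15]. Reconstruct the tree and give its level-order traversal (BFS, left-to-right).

Inorder:   [3, 7, 13, 15, 17, 23, 26]
Postorder: [7, 3, 13, 23, 17, 26, 15]
Algorithm: postorder visits root last, so walk postorder right-to-left;
each value is the root of the current inorder slice — split it at that
value, recurse on the right subtree first, then the left.
Recursive splits:
  root=15; inorder splits into left=[3, 7, 13], right=[17, 23, 26]
  root=26; inorder splits into left=[17, 23], right=[]
  root=17; inorder splits into left=[], right=[23]
  root=23; inorder splits into left=[], right=[]
  root=13; inorder splits into left=[3, 7], right=[]
  root=3; inorder splits into left=[], right=[7]
  root=7; inorder splits into left=[], right=[]
Reconstructed level-order: [15, 13, 26, 3, 17, 7, 23]


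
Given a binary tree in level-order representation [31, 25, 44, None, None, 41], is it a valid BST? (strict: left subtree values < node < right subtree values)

Level-order array: [31, 25, 44, None, None, 41]
Validate using subtree bounds (lo, hi): at each node, require lo < value < hi,
then recurse left with hi=value and right with lo=value.
Preorder trace (stopping at first violation):
  at node 31 with bounds (-inf, +inf): OK
  at node 25 with bounds (-inf, 31): OK
  at node 44 with bounds (31, +inf): OK
  at node 41 with bounds (31, 44): OK
No violation found at any node.
Result: Valid BST


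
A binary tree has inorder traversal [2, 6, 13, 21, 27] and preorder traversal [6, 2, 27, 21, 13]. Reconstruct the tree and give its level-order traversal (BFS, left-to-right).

Inorder:  [2, 6, 13, 21, 27]
Preorder: [6, 2, 27, 21, 13]
Algorithm: preorder visits root first, so consume preorder in order;
for each root, split the current inorder slice at that value into
left-subtree inorder and right-subtree inorder, then recurse.
Recursive splits:
  root=6; inorder splits into left=[2], right=[13, 21, 27]
  root=2; inorder splits into left=[], right=[]
  root=27; inorder splits into left=[13, 21], right=[]
  root=21; inorder splits into left=[13], right=[]
  root=13; inorder splits into left=[], right=[]
Reconstructed level-order: [6, 2, 27, 21, 13]


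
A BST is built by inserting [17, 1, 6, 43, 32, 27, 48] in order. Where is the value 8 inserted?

Starting tree (level order): [17, 1, 43, None, 6, 32, 48, None, None, 27]
Insertion path: 17 -> 1 -> 6
Result: insert 8 as right child of 6
Final tree (level order): [17, 1, 43, None, 6, 32, 48, None, 8, 27]


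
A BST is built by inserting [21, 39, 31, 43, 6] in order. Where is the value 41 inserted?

Starting tree (level order): [21, 6, 39, None, None, 31, 43]
Insertion path: 21 -> 39 -> 43
Result: insert 41 as left child of 43
Final tree (level order): [21, 6, 39, None, None, 31, 43, None, None, 41]


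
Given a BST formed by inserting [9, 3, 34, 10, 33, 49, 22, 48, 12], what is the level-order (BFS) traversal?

Tree insertion order: [9, 3, 34, 10, 33, 49, 22, 48, 12]
Tree (level-order array): [9, 3, 34, None, None, 10, 49, None, 33, 48, None, 22, None, None, None, 12]
BFS from the root, enqueuing left then right child of each popped node:
  queue [9] -> pop 9, enqueue [3, 34], visited so far: [9]
  queue [3, 34] -> pop 3, enqueue [none], visited so far: [9, 3]
  queue [34] -> pop 34, enqueue [10, 49], visited so far: [9, 3, 34]
  queue [10, 49] -> pop 10, enqueue [33], visited so far: [9, 3, 34, 10]
  queue [49, 33] -> pop 49, enqueue [48], visited so far: [9, 3, 34, 10, 49]
  queue [33, 48] -> pop 33, enqueue [22], visited so far: [9, 3, 34, 10, 49, 33]
  queue [48, 22] -> pop 48, enqueue [none], visited so far: [9, 3, 34, 10, 49, 33, 48]
  queue [22] -> pop 22, enqueue [12], visited so far: [9, 3, 34, 10, 49, 33, 48, 22]
  queue [12] -> pop 12, enqueue [none], visited so far: [9, 3, 34, 10, 49, 33, 48, 22, 12]
Result: [9, 3, 34, 10, 49, 33, 48, 22, 12]


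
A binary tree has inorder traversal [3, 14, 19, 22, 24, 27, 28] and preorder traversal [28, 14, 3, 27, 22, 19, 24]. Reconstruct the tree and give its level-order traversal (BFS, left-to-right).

Inorder:  [3, 14, 19, 22, 24, 27, 28]
Preorder: [28, 14, 3, 27, 22, 19, 24]
Algorithm: preorder visits root first, so consume preorder in order;
for each root, split the current inorder slice at that value into
left-subtree inorder and right-subtree inorder, then recurse.
Recursive splits:
  root=28; inorder splits into left=[3, 14, 19, 22, 24, 27], right=[]
  root=14; inorder splits into left=[3], right=[19, 22, 24, 27]
  root=3; inorder splits into left=[], right=[]
  root=27; inorder splits into left=[19, 22, 24], right=[]
  root=22; inorder splits into left=[19], right=[24]
  root=19; inorder splits into left=[], right=[]
  root=24; inorder splits into left=[], right=[]
Reconstructed level-order: [28, 14, 3, 27, 22, 19, 24]


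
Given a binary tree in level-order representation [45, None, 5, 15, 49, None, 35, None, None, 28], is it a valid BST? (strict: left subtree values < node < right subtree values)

Level-order array: [45, None, 5, 15, 49, None, 35, None, None, 28]
Validate using subtree bounds (lo, hi): at each node, require lo < value < hi,
then recurse left with hi=value and right with lo=value.
Preorder trace (stopping at first violation):
  at node 45 with bounds (-inf, +inf): OK
  at node 5 with bounds (45, +inf): VIOLATION
Node 5 violates its bound: not (45 < 5 < +inf).
Result: Not a valid BST


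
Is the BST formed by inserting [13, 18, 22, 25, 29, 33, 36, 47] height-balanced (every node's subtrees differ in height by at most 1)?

Tree (level-order array): [13, None, 18, None, 22, None, 25, None, 29, None, 33, None, 36, None, 47]
Definition: a tree is height-balanced if, at every node, |h(left) - h(right)| <= 1 (empty subtree has height -1).
Bottom-up per-node check:
  node 47: h_left=-1, h_right=-1, diff=0 [OK], height=0
  node 36: h_left=-1, h_right=0, diff=1 [OK], height=1
  node 33: h_left=-1, h_right=1, diff=2 [FAIL (|-1-1|=2 > 1)], height=2
  node 29: h_left=-1, h_right=2, diff=3 [FAIL (|-1-2|=3 > 1)], height=3
  node 25: h_left=-1, h_right=3, diff=4 [FAIL (|-1-3|=4 > 1)], height=4
  node 22: h_left=-1, h_right=4, diff=5 [FAIL (|-1-4|=5 > 1)], height=5
  node 18: h_left=-1, h_right=5, diff=6 [FAIL (|-1-5|=6 > 1)], height=6
  node 13: h_left=-1, h_right=6, diff=7 [FAIL (|-1-6|=7 > 1)], height=7
Node 33 violates the condition: |-1 - 1| = 2 > 1.
Result: Not balanced


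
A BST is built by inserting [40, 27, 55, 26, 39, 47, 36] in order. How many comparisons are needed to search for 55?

Search path for 55: 40 -> 55
Found: True
Comparisons: 2


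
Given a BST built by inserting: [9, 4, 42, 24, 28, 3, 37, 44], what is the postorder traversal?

Tree insertion order: [9, 4, 42, 24, 28, 3, 37, 44]
Tree (level-order array): [9, 4, 42, 3, None, 24, 44, None, None, None, 28, None, None, None, 37]
Postorder traversal: [3, 4, 37, 28, 24, 44, 42, 9]


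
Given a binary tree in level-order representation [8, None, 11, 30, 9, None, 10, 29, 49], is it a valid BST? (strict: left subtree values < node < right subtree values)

Level-order array: [8, None, 11, 30, 9, None, 10, 29, 49]
Validate using subtree bounds (lo, hi): at each node, require lo < value < hi,
then recurse left with hi=value and right with lo=value.
Preorder trace (stopping at first violation):
  at node 8 with bounds (-inf, +inf): OK
  at node 11 with bounds (8, +inf): OK
  at node 30 with bounds (8, 11): VIOLATION
Node 30 violates its bound: not (8 < 30 < 11).
Result: Not a valid BST


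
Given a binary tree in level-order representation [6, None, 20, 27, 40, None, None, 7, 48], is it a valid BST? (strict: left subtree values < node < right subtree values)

Level-order array: [6, None, 20, 27, 40, None, None, 7, 48]
Validate using subtree bounds (lo, hi): at each node, require lo < value < hi,
then recurse left with hi=value and right with lo=value.
Preorder trace (stopping at first violation):
  at node 6 with bounds (-inf, +inf): OK
  at node 20 with bounds (6, +inf): OK
  at node 27 with bounds (6, 20): VIOLATION
Node 27 violates its bound: not (6 < 27 < 20).
Result: Not a valid BST


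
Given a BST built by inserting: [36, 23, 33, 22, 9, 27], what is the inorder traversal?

Tree insertion order: [36, 23, 33, 22, 9, 27]
Tree (level-order array): [36, 23, None, 22, 33, 9, None, 27]
Inorder traversal: [9, 22, 23, 27, 33, 36]


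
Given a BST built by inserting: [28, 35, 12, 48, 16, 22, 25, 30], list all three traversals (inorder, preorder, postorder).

Tree insertion order: [28, 35, 12, 48, 16, 22, 25, 30]
Tree (level-order array): [28, 12, 35, None, 16, 30, 48, None, 22, None, None, None, None, None, 25]
Inorder (L, root, R): [12, 16, 22, 25, 28, 30, 35, 48]
Preorder (root, L, R): [28, 12, 16, 22, 25, 35, 30, 48]
Postorder (L, R, root): [25, 22, 16, 12, 30, 48, 35, 28]


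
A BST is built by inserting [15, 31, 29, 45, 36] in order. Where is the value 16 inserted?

Starting tree (level order): [15, None, 31, 29, 45, None, None, 36]
Insertion path: 15 -> 31 -> 29
Result: insert 16 as left child of 29
Final tree (level order): [15, None, 31, 29, 45, 16, None, 36]


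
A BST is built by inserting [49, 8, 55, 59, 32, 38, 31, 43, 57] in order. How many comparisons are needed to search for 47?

Search path for 47: 49 -> 8 -> 32 -> 38 -> 43
Found: False
Comparisons: 5


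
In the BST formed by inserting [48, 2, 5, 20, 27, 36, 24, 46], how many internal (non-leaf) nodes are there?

Tree built from: [48, 2, 5, 20, 27, 36, 24, 46]
Tree (level-order array): [48, 2, None, None, 5, None, 20, None, 27, 24, 36, None, None, None, 46]
Rule: An internal node has at least one child.
Per-node child counts:
  node 48: 1 child(ren)
  node 2: 1 child(ren)
  node 5: 1 child(ren)
  node 20: 1 child(ren)
  node 27: 2 child(ren)
  node 24: 0 child(ren)
  node 36: 1 child(ren)
  node 46: 0 child(ren)
Matching nodes: [48, 2, 5, 20, 27, 36]
Count of internal (non-leaf) nodes: 6


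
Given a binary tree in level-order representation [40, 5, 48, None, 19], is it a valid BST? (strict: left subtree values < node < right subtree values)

Level-order array: [40, 5, 48, None, 19]
Validate using subtree bounds (lo, hi): at each node, require lo < value < hi,
then recurse left with hi=value and right with lo=value.
Preorder trace (stopping at first violation):
  at node 40 with bounds (-inf, +inf): OK
  at node 5 with bounds (-inf, 40): OK
  at node 19 with bounds (5, 40): OK
  at node 48 with bounds (40, +inf): OK
No violation found at any node.
Result: Valid BST


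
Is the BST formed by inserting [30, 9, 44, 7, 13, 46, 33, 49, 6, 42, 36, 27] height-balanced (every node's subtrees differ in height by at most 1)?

Tree (level-order array): [30, 9, 44, 7, 13, 33, 46, 6, None, None, 27, None, 42, None, 49, None, None, None, None, 36]
Definition: a tree is height-balanced if, at every node, |h(left) - h(right)| <= 1 (empty subtree has height -1).
Bottom-up per-node check:
  node 6: h_left=-1, h_right=-1, diff=0 [OK], height=0
  node 7: h_left=0, h_right=-1, diff=1 [OK], height=1
  node 27: h_left=-1, h_right=-1, diff=0 [OK], height=0
  node 13: h_left=-1, h_right=0, diff=1 [OK], height=1
  node 9: h_left=1, h_right=1, diff=0 [OK], height=2
  node 36: h_left=-1, h_right=-1, diff=0 [OK], height=0
  node 42: h_left=0, h_right=-1, diff=1 [OK], height=1
  node 33: h_left=-1, h_right=1, diff=2 [FAIL (|-1-1|=2 > 1)], height=2
  node 49: h_left=-1, h_right=-1, diff=0 [OK], height=0
  node 46: h_left=-1, h_right=0, diff=1 [OK], height=1
  node 44: h_left=2, h_right=1, diff=1 [OK], height=3
  node 30: h_left=2, h_right=3, diff=1 [OK], height=4
Node 33 violates the condition: |-1 - 1| = 2 > 1.
Result: Not balanced


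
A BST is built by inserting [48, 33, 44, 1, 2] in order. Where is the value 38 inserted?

Starting tree (level order): [48, 33, None, 1, 44, None, 2]
Insertion path: 48 -> 33 -> 44
Result: insert 38 as left child of 44
Final tree (level order): [48, 33, None, 1, 44, None, 2, 38]


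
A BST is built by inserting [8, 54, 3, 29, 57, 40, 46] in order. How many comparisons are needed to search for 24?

Search path for 24: 8 -> 54 -> 29
Found: False
Comparisons: 3


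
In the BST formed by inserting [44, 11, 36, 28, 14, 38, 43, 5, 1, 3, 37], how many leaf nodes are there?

Tree built from: [44, 11, 36, 28, 14, 38, 43, 5, 1, 3, 37]
Tree (level-order array): [44, 11, None, 5, 36, 1, None, 28, 38, None, 3, 14, None, 37, 43]
Rule: A leaf has 0 children.
Per-node child counts:
  node 44: 1 child(ren)
  node 11: 2 child(ren)
  node 5: 1 child(ren)
  node 1: 1 child(ren)
  node 3: 0 child(ren)
  node 36: 2 child(ren)
  node 28: 1 child(ren)
  node 14: 0 child(ren)
  node 38: 2 child(ren)
  node 37: 0 child(ren)
  node 43: 0 child(ren)
Matching nodes: [3, 14, 37, 43]
Count of leaf nodes: 4


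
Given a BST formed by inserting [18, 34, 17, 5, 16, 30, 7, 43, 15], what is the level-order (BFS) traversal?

Tree insertion order: [18, 34, 17, 5, 16, 30, 7, 43, 15]
Tree (level-order array): [18, 17, 34, 5, None, 30, 43, None, 16, None, None, None, None, 7, None, None, 15]
BFS from the root, enqueuing left then right child of each popped node:
  queue [18] -> pop 18, enqueue [17, 34], visited so far: [18]
  queue [17, 34] -> pop 17, enqueue [5], visited so far: [18, 17]
  queue [34, 5] -> pop 34, enqueue [30, 43], visited so far: [18, 17, 34]
  queue [5, 30, 43] -> pop 5, enqueue [16], visited so far: [18, 17, 34, 5]
  queue [30, 43, 16] -> pop 30, enqueue [none], visited so far: [18, 17, 34, 5, 30]
  queue [43, 16] -> pop 43, enqueue [none], visited so far: [18, 17, 34, 5, 30, 43]
  queue [16] -> pop 16, enqueue [7], visited so far: [18, 17, 34, 5, 30, 43, 16]
  queue [7] -> pop 7, enqueue [15], visited so far: [18, 17, 34, 5, 30, 43, 16, 7]
  queue [15] -> pop 15, enqueue [none], visited so far: [18, 17, 34, 5, 30, 43, 16, 7, 15]
Result: [18, 17, 34, 5, 30, 43, 16, 7, 15]


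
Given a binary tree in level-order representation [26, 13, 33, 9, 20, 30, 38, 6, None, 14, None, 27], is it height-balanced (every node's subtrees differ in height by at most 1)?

Tree (level-order array): [26, 13, 33, 9, 20, 30, 38, 6, None, 14, None, 27]
Definition: a tree is height-balanced if, at every node, |h(left) - h(right)| <= 1 (empty subtree has height -1).
Bottom-up per-node check:
  node 6: h_left=-1, h_right=-1, diff=0 [OK], height=0
  node 9: h_left=0, h_right=-1, diff=1 [OK], height=1
  node 14: h_left=-1, h_right=-1, diff=0 [OK], height=0
  node 20: h_left=0, h_right=-1, diff=1 [OK], height=1
  node 13: h_left=1, h_right=1, diff=0 [OK], height=2
  node 27: h_left=-1, h_right=-1, diff=0 [OK], height=0
  node 30: h_left=0, h_right=-1, diff=1 [OK], height=1
  node 38: h_left=-1, h_right=-1, diff=0 [OK], height=0
  node 33: h_left=1, h_right=0, diff=1 [OK], height=2
  node 26: h_left=2, h_right=2, diff=0 [OK], height=3
All nodes satisfy the balance condition.
Result: Balanced
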